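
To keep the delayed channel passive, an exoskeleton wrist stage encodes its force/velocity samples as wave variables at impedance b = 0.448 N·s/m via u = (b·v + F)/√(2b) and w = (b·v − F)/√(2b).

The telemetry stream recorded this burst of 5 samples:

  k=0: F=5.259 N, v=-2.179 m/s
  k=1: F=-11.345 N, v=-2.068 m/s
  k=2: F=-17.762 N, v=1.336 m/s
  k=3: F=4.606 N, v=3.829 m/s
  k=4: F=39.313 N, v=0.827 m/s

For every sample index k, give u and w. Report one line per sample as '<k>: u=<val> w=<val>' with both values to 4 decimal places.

0: u=4.5245 w=-6.5871
1: u=-12.9641 w=11.0066
2: u=-18.1322 w=19.3968
3: u=6.6782 w=-3.0538
4: u=41.9233 w=-41.1405

k=0: b·v=0.448×(-2.179)=-0.9762; √(2b)=0.9466; u=(-0.9762+5.259)/0.9466=4.5245, w=(-0.9762−5.259)/0.9466=-6.5871
k=1: b·v=0.448×(-2.068)=-0.9265; √(2b)=0.9466; u=(-0.9265+(-11.345))/0.9466=-12.9641, w=(-0.9265−(-11.345))/0.9466=11.0066
k=2: b·v=0.448×1.336=0.5985; √(2b)=0.9466; u=(0.5985+(-17.762))/0.9466=-18.1322, w=(0.5985−(-17.762))/0.9466=19.3968
k=3: b·v=0.448×3.829=1.7154; √(2b)=0.9466; u=(1.7154+4.606)/0.9466=6.6782, w=(1.7154−4.606)/0.9466=-3.0538
k=4: b·v=0.448×0.827=0.3705; √(2b)=0.9466; u=(0.3705+39.313)/0.9466=41.9233, w=(0.3705−39.313)/0.9466=-41.1405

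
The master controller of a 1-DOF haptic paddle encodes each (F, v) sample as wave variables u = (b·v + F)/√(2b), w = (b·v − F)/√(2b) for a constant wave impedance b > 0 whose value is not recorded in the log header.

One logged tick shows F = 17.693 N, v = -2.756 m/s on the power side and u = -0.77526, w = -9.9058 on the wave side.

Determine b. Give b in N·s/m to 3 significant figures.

b = 7.51 N·s/m

u + w = -10.6811;  u + w = √(2b)·v, so √(2b) = -10.6811/(-2.756) = 3.8756.
b = (√(2b))²/2 = 15.0200/2 = 7.5100.
(Check via u − w = 2F/√(2b): u − w = 9.1305, 2F/√(2b) = 9.1305.)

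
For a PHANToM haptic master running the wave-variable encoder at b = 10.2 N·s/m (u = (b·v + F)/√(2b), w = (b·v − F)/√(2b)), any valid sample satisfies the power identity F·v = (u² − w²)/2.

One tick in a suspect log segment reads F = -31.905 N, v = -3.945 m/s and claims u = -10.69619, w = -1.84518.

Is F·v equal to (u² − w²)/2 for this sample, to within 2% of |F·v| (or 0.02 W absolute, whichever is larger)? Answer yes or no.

F·v = (-31.905)×(-3.945) = 125.86522 W.
(u² − w²)/2 = (114.40848 − 3.40469)/2 = 55.50190 W.
|Δ| = 70.36333;  2% of max(1, |F·v|) = 2.51730.

no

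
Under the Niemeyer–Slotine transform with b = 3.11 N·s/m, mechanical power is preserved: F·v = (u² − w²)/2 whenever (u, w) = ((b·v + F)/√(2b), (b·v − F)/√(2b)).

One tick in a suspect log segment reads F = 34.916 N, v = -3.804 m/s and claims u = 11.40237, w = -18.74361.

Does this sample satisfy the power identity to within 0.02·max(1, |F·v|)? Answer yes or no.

no

F·v = 34.916×(-3.804) = -132.8205 W.
(u² − w²)/2 = (130.0140 − 351.3229)/2 = -110.6544 W.
|Δ| = 22.1660;  2% of max(1, |F·v|) = 2.6564.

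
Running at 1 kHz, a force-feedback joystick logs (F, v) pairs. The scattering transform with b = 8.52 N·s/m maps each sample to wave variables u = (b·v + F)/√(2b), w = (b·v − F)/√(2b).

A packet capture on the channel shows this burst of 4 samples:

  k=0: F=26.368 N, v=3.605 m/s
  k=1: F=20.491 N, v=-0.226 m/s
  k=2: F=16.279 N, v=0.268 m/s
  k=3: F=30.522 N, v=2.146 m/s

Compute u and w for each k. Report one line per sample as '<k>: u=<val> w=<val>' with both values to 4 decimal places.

0: u=13.8283 w=1.0530
1: u=4.4975 w=-5.4304
2: u=4.4967 w=-3.3905
3: u=11.8233 w=-2.9647

k=0: b·v=8.52×3.605=30.7146; √(2b)=4.1280; u=(30.7146+26.368)/4.1280=13.8283, w=(30.7146−26.368)/4.1280=1.0530
k=1: b·v=8.52×(-0.226)=-1.9255; √(2b)=4.1280; u=(-1.9255+20.491)/4.1280=4.4975, w=(-1.9255−20.491)/4.1280=-5.4304
k=2: b·v=8.52×0.268=2.2834; √(2b)=4.1280; u=(2.2834+16.279)/4.1280=4.4967, w=(2.2834−16.279)/4.1280=-3.3905
k=3: b·v=8.52×2.146=18.2839; √(2b)=4.1280; u=(18.2839+30.522)/4.1280=11.8233, w=(18.2839−30.522)/4.1280=-2.9647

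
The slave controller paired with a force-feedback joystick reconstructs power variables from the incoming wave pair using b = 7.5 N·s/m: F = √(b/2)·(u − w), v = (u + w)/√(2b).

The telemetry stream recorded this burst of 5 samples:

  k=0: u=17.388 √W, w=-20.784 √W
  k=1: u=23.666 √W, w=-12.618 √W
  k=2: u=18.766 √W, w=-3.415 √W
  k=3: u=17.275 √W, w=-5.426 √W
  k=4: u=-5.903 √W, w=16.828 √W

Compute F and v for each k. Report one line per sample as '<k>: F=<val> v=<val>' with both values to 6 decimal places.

0: F=73.919760 v=-0.876843
1: F=70.263664 v=2.852581
2: F=42.953322 v=3.963611
3: F=43.960297 v=3.059399
4: F=-44.018392 v=2.820823

k=0: u−w=38.172000, u+w=-3.396000; √(b/2)=1.936492, √(2b)=3.872983; F=1.936492×38.172=73.919760, v=-3.396000/3.872983=-0.876843
k=1: u−w=36.284000, u+w=11.048000; √(b/2)=1.936492, √(2b)=3.872983; F=1.936492×36.284=70.263664, v=11.048000/3.872983=2.852581
k=2: u−w=22.181000, u+w=15.351000; √(b/2)=1.936492, √(2b)=3.872983; F=1.936492×22.181=42.953322, v=15.351000/3.872983=3.963611
k=3: u−w=22.701000, u+w=11.849000; √(b/2)=1.936492, √(2b)=3.872983; F=1.936492×22.701=43.960297, v=11.849000/3.872983=3.059399
k=4: u−w=-22.731000, u+w=10.925000; √(b/2)=1.936492, √(2b)=3.872983; F=1.936492×(-22.731)=-44.018392, v=10.925000/3.872983=2.820823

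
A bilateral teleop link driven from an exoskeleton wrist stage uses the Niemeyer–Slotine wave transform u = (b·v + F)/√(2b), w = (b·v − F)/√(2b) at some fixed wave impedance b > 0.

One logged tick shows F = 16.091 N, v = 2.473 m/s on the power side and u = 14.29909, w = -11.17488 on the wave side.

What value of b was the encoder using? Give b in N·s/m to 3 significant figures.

u + w = 3.1242;  u + w = √(2b)·v, so √(2b) = 3.1242/2.473 = 1.2633.
b = (√(2b))²/2 = 1.5960/2 = 0.7980.
(Check via u − w = 2F/√(2b): u − w = 25.4740, 2F/√(2b) = 25.4740.)

b = 0.798 N·s/m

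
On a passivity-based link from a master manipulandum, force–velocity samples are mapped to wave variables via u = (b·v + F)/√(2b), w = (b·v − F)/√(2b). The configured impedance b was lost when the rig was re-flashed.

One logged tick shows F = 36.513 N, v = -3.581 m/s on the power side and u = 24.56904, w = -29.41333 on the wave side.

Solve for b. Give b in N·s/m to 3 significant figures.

u + w = -4.8443;  u + w = √(2b)·v, so √(2b) = -4.8443/(-3.581) = 1.3528.
b = (√(2b))²/2 = 1.8300/2 = 0.9150.
(Check via u − w = 2F/√(2b): u − w = 53.9824, 2F/√(2b) = 53.9823.)

b = 0.915 N·s/m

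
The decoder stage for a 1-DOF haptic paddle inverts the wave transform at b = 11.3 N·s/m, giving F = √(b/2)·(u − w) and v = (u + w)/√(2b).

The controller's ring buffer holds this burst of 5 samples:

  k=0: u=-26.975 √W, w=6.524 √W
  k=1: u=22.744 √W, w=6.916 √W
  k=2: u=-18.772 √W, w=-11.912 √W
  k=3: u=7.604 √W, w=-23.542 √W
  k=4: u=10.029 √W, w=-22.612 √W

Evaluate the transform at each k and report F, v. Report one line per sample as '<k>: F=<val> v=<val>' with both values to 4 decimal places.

0: F=-79.6262 v=-4.3019
1: F=37.6227 v=6.2390
2: F=-16.3060 v=-6.4544
3: F=74.0332 v=-3.3526
4: F=77.5868 v=-2.6469

k=0: u−w=-33.4990, u+w=-20.4510; √(b/2)=2.3770, √(2b)=4.7539; F=2.3770×(-33.499)=-79.6262, v=-20.4510/4.7539=-4.3019
k=1: u−w=15.8280, u+w=29.6600; √(b/2)=2.3770, √(2b)=4.7539; F=2.3770×15.828=37.6227, v=29.6600/4.7539=6.2390
k=2: u−w=-6.8600, u+w=-30.6840; √(b/2)=2.3770, √(2b)=4.7539; F=2.3770×(-6.86)=-16.3060, v=-30.6840/4.7539=-6.4544
k=3: u−w=31.1460, u+w=-15.9380; √(b/2)=2.3770, √(2b)=4.7539; F=2.3770×31.146=74.0332, v=-15.9380/4.7539=-3.3526
k=4: u−w=32.6410, u+w=-12.5830; √(b/2)=2.3770, √(2b)=4.7539; F=2.3770×32.641=77.5868, v=-12.5830/4.7539=-2.6469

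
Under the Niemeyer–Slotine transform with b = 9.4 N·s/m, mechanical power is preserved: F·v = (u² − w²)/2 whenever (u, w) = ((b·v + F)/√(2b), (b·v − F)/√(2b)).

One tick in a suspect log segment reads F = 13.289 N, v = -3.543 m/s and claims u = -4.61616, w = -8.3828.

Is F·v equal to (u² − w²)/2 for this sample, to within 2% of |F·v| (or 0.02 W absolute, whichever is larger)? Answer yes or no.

F·v = 13.289×(-3.543) = -47.08293 W.
(u² − w²)/2 = (21.30893 − 70.27134)/2 = -24.48120 W.
|Δ| = 22.60173;  2% of max(1, |F·v|) = 0.94166.

no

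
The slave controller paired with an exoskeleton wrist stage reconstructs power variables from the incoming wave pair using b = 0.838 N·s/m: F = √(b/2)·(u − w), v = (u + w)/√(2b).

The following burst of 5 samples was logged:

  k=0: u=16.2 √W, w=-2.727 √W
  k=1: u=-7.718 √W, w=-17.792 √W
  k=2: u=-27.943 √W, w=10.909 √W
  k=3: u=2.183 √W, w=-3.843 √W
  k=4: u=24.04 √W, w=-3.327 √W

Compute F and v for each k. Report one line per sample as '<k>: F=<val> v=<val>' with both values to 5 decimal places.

0: F=12.25149 v=10.40704
1: F=6.52092 v=-19.70486
2: F=-25.14898 v=-13.15769
3: F=3.90064 v=-1.28225
4: F=17.71472 v=15.99948

k=0: u−w=18.92700, u+w=13.47300; √(b/2)=0.64730, √(2b)=1.29460; F=0.64730×18.927=12.25149, v=13.47300/1.29460=10.40704
k=1: u−w=10.07400, u+w=-25.51000; √(b/2)=0.64730, √(2b)=1.29460; F=0.64730×10.074=6.52092, v=-25.51000/1.29460=-19.70486
k=2: u−w=-38.85200, u+w=-17.03400; √(b/2)=0.64730, √(2b)=1.29460; F=0.64730×(-38.852)=-25.14898, v=-17.03400/1.29460=-13.15769
k=3: u−w=6.02600, u+w=-1.66000; √(b/2)=0.64730, √(2b)=1.29460; F=0.64730×6.026=3.90064, v=-1.66000/1.29460=-1.28225
k=4: u−w=27.36700, u+w=20.71300; √(b/2)=0.64730, √(2b)=1.29460; F=0.64730×27.367=17.71472, v=20.71300/1.29460=15.99948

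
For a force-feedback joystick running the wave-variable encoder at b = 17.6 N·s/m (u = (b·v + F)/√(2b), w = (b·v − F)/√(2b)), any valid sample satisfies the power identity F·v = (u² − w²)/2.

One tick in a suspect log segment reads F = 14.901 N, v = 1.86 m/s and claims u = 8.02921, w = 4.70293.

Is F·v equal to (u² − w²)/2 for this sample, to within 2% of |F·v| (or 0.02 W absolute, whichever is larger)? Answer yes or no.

no

F·v = 14.901×1.86 = 27.7159 W.
(u² − w²)/2 = (64.4682 − 22.1176)/2 = 21.1753 W.
|Δ| = 6.5405;  2% of max(1, |F·v|) = 0.5543.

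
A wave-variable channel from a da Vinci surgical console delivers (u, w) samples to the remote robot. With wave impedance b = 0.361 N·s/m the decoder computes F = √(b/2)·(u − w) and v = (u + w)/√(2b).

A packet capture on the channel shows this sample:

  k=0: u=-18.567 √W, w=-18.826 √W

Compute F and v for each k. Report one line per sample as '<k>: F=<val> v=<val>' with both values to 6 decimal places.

k=0: u−w=0.259000, u+w=-37.393000; √(b/2)=0.424853, √(2b)=0.849706; F=0.424853×0.259=0.110037, v=-37.393000/0.849706=-44.006995

0: F=0.110037 v=-44.006995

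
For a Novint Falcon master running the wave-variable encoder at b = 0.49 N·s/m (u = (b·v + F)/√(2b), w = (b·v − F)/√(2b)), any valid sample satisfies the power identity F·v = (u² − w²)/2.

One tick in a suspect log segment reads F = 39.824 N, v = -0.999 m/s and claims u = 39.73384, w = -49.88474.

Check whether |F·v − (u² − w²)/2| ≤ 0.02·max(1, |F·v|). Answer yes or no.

no

F·v = 39.824×(-0.999) = -39.78418 W.
(u² − w²)/2 = (1578.77804 − 2488.48728)/2 = -454.85462 W.
|Δ| = 415.07045;  2% of max(1, |F·v|) = 0.79568.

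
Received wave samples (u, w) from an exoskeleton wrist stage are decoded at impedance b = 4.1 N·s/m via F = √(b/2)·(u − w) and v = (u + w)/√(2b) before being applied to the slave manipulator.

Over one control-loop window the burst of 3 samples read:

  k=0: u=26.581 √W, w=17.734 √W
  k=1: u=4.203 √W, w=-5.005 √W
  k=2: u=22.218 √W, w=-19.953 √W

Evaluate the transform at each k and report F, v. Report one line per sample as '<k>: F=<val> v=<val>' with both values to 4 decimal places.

0: F=12.6670 v=15.4755
1: F=13.1838 v=-0.2801
2: F=60.3797 v=0.7910

k=0: u−w=8.8470, u+w=44.3150; √(b/2)=1.4318, √(2b)=2.8636; F=1.4318×8.847=12.6670, v=44.3150/2.8636=15.4755
k=1: u−w=9.2080, u+w=-0.8020; √(b/2)=1.4318, √(2b)=2.8636; F=1.4318×9.208=13.1838, v=-0.8020/2.8636=-0.2801
k=2: u−w=42.1710, u+w=2.2650; √(b/2)=1.4318, √(2b)=2.8636; F=1.4318×42.171=60.3797, v=2.2650/2.8636=0.7910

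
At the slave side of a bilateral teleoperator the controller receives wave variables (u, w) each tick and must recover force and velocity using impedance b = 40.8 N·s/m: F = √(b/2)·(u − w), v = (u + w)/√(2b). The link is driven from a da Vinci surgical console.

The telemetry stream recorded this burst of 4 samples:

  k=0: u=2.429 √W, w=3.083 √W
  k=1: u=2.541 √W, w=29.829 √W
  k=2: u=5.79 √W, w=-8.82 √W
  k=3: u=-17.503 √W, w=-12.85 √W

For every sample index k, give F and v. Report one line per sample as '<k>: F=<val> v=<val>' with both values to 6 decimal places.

0: F=-2.953880 v=0.610189
1: F=-123.249961 v=3.583419
2: F=65.988051 v=-0.335427
3: F=-21.015907 v=-3.360134

k=0: u−w=-0.654000, u+w=5.512000; √(b/2)=4.516636, √(2b)=9.033272; F=4.516636×(-0.654)=-2.953880, v=5.512000/9.033272=0.610189
k=1: u−w=-27.288000, u+w=32.370000; √(b/2)=4.516636, √(2b)=9.033272; F=4.516636×(-27.288)=-123.249961, v=32.370000/9.033272=3.583419
k=2: u−w=14.610000, u+w=-3.030000; √(b/2)=4.516636, √(2b)=9.033272; F=4.516636×14.61=65.988051, v=-3.030000/9.033272=-0.335427
k=3: u−w=-4.653000, u+w=-30.353000; √(b/2)=4.516636, √(2b)=9.033272; F=4.516636×(-4.653)=-21.015907, v=-30.353000/9.033272=-3.360134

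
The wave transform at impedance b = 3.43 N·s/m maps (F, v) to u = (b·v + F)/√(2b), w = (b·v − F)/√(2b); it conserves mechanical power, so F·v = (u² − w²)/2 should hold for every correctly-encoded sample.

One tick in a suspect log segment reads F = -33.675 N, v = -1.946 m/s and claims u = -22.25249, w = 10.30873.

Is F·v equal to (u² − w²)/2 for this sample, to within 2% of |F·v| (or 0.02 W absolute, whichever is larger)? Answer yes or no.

F·v = (-33.675)×(-1.946) = 65.53155 W.
(u² − w²)/2 = (495.17331 − 106.26991)/2 = 194.45170 W.
|Δ| = 128.92015;  2% of max(1, |F·v|) = 1.31063.

no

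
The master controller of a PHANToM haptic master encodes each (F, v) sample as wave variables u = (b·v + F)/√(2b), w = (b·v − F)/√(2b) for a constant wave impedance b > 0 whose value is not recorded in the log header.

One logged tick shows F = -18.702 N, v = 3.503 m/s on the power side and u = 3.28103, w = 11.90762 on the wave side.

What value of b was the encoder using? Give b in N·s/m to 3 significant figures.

b = 9.4 N·s/m

u + w = 15.18865;  u + w = √(2b)·v, so √(2b) = 15.18865/3.503 = 4.33590.
b = (√(2b))²/2 = 18.80001/2 = 9.40000.
(Check via u − w = 2F/√(2b): u − w = -8.62659, 2F/√(2b) = -8.62659.)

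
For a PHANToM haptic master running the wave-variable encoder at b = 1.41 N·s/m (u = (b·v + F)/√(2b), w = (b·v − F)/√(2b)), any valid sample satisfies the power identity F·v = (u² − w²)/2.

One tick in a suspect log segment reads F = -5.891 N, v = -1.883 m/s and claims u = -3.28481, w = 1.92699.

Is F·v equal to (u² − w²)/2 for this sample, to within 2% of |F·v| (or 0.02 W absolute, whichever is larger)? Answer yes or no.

F·v = (-5.891)×(-1.883) = 11.09275 W.
(u² − w²)/2 = (10.78998 − 3.71329)/2 = 3.53834 W.
|Δ| = 7.55441;  2% of max(1, |F·v|) = 0.22186.

no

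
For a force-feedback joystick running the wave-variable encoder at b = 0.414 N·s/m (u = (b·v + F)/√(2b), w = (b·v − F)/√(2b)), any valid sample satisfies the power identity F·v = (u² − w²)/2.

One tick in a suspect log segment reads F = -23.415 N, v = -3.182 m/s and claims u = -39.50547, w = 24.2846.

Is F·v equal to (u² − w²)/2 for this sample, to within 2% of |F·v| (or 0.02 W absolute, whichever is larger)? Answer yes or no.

F·v = (-23.415)×(-3.182) = 74.5065 W.
(u² − w²)/2 = (1560.6822 − 589.7418)/2 = 485.4702 W.
|Δ| = 410.9637;  2% of max(1, |F·v|) = 1.4901.

no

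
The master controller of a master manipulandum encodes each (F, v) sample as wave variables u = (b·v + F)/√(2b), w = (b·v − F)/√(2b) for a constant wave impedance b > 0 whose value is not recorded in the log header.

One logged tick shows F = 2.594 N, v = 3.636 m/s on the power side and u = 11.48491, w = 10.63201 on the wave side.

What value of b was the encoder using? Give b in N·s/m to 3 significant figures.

b = 18.5 N·s/m

u + w = 22.1169;  u + w = √(2b)·v, so √(2b) = 22.1169/3.636 = 6.0828.
b = (√(2b))²/2 = 37.0000/2 = 18.5000.
(Check via u − w = 2F/√(2b): u − w = 0.8529, 2F/√(2b) = 0.8529.)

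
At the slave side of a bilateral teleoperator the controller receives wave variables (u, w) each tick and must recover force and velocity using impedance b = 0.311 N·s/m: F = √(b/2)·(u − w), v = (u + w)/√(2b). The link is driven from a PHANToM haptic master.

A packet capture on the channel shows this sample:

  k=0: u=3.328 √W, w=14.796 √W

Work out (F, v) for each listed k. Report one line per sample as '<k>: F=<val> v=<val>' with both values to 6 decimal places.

0: F=-4.522232 v=22.980468

k=0: u−w=-11.468000, u+w=18.124000; √(b/2)=0.394335, √(2b)=0.788670; F=0.394335×(-11.468)=-4.522232, v=18.124000/0.788670=22.980468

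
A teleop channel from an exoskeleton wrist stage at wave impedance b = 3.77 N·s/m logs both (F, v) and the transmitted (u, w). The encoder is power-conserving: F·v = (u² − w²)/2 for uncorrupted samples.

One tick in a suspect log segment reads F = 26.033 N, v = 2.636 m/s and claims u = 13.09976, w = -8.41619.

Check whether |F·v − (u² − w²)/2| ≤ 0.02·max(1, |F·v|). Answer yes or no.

no

F·v = 26.033×2.636 = 68.6230 W.
(u² − w²)/2 = (171.6037 − 70.8323)/2 = 50.3857 W.
|Δ| = 18.2373;  2% of max(1, |F·v|) = 1.3725.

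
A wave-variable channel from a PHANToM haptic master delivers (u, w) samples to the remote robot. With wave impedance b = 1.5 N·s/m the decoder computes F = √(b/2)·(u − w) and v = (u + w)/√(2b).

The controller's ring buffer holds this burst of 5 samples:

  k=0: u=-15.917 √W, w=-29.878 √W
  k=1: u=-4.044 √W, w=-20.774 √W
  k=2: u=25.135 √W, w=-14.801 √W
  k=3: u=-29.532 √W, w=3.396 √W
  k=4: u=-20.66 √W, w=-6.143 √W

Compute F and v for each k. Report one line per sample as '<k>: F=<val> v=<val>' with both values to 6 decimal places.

k=0: u−w=13.961000, u+w=-45.795000; √(b/2)=0.866025, √(2b)=1.732051; F=0.866025×13.961=12.090581, v=-45.795000/1.732051=-26.439756
k=1: u−w=16.730000, u+w=-24.818000; √(b/2)=0.866025, √(2b)=1.732051; F=0.866025×16.73=14.488605, v=-24.818000/1.732051=-14.328679
k=2: u−w=39.936000, u+w=10.334000; √(b/2)=0.866025, √(2b)=1.732051; F=0.866025×39.936=34.585591, v=10.334000/1.732051=5.966338
k=3: u−w=-32.928000, u+w=-26.136000; √(b/2)=0.866025, √(2b)=1.732051; F=0.866025×(-32.928)=-28.516484, v=-26.136000/1.732051=-15.089627
k=4: u−w=-14.517000, u+w=-26.803000; √(b/2)=0.866025, √(2b)=1.732051; F=0.866025×(-14.517)=-12.572091, v=-26.803000/1.732051=-15.474719

0: F=12.090581 v=-26.439756
1: F=14.488605 v=-14.328679
2: F=34.585591 v=5.966338
3: F=-28.516484 v=-15.089627
4: F=-12.572091 v=-15.474719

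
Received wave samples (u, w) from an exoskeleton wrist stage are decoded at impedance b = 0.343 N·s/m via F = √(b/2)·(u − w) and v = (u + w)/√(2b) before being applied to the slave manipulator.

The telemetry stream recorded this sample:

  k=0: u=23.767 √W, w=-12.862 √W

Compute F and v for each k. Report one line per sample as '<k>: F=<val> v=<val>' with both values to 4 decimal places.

k=0: u−w=36.6290, u+w=10.9050; √(b/2)=0.4141, √(2b)=0.8283; F=0.4141×36.629=15.1690, v=10.9050/0.8283=13.1663

0: F=15.1690 v=13.1663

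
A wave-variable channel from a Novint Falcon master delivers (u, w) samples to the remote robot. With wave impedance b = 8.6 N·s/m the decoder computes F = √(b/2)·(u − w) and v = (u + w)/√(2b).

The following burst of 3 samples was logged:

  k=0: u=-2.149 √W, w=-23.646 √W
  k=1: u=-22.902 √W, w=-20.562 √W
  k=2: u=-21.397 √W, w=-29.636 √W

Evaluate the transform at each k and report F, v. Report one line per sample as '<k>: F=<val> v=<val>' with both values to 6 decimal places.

0: F=44.577128 v=-6.219727
1: F=-4.852327 v=-10.480101
2: F=17.084754 v=-12.305149

k=0: u−w=21.497000, u+w=-25.795000; √(b/2)=2.073644, √(2b)=4.147288; F=2.073644×21.497=44.577128, v=-25.795000/4.147288=-6.219727
k=1: u−w=-2.340000, u+w=-43.464000; √(b/2)=2.073644, √(2b)=4.147288; F=2.073644×(-2.34)=-4.852327, v=-43.464000/4.147288=-10.480101
k=2: u−w=8.239000, u+w=-51.033000; √(b/2)=2.073644, √(2b)=4.147288; F=2.073644×8.239=17.084754, v=-51.033000/4.147288=-12.305149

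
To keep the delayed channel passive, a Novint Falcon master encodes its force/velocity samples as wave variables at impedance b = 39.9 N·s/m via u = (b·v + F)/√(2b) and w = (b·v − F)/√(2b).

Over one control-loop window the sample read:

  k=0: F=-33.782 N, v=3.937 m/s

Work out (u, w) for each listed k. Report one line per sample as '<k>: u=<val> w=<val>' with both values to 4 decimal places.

0: u=13.8031 w=21.3664

k=0: b·v=39.9×3.937=157.0863; √(2b)=8.9331; u=(157.0863+(-33.782))/8.9331=13.8031, w=(157.0863−(-33.782))/8.9331=21.3664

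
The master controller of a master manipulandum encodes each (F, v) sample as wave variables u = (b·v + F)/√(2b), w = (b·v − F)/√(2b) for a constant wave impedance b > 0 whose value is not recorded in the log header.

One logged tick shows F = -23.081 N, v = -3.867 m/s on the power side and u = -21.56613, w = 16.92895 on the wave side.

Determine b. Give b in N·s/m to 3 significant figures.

u + w = -4.63718;  u + w = √(2b)·v, so √(2b) = -4.63718/(-3.867) = 1.19917.
b = (√(2b))²/2 = 1.43800/2 = 0.71900.
(Check via u − w = 2F/√(2b): u − w = -38.49508, 2F/√(2b) = -38.49505.)

b = 0.719 N·s/m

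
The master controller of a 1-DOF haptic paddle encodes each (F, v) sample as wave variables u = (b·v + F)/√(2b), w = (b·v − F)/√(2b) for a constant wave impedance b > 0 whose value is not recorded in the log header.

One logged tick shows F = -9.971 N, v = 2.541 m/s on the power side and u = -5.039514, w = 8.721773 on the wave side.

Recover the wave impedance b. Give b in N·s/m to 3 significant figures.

b = 1.05 N·s/m

u + w = 3.682259;  u + w = √(2b)·v, so √(2b) = 3.682259/2.541 = 1.449138.
b = (√(2b))²/2 = 2.100000/2 = 1.050000.
(Check via u − w = 2F/√(2b): u − w = -13.761287, 2F/√(2b) = -13.761287.)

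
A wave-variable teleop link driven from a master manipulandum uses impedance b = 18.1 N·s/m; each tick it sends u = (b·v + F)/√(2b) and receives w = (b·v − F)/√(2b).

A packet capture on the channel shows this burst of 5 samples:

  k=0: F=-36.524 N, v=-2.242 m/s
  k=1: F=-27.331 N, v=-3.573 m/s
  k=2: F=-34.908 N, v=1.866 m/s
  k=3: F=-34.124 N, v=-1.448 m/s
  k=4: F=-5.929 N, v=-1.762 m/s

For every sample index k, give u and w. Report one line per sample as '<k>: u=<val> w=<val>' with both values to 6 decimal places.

0: u=-12.815152 w=-0.674163
1: u=-15.291300 w=-6.206168
2: u=-0.188377 w=11.415434
3: u=-10.027651 w=1.315551
4: u=-6.286096 w=-4.315230

k=0: b·v=18.1×(-2.242)=-40.580200; √(2b)=6.016644; u=(-40.580200+(-36.524))/6.016644=-12.815152, w=(-40.580200−(-36.524))/6.016644=-0.674163
k=1: b·v=18.1×(-3.573)=-64.671300; √(2b)=6.016644; u=(-64.671300+(-27.331))/6.016644=-15.291300, w=(-64.671300−(-27.331))/6.016644=-6.206168
k=2: b·v=18.1×1.866=33.774600; √(2b)=6.016644; u=(33.774600+(-34.908))/6.016644=-0.188377, w=(33.774600−(-34.908))/6.016644=11.415434
k=3: b·v=18.1×(-1.448)=-26.208800; √(2b)=6.016644; u=(-26.208800+(-34.124))/6.016644=-10.027651, w=(-26.208800−(-34.124))/6.016644=1.315551
k=4: b·v=18.1×(-1.762)=-31.892200; √(2b)=6.016644; u=(-31.892200+(-5.929))/6.016644=-6.286096, w=(-31.892200−(-5.929))/6.016644=-4.315230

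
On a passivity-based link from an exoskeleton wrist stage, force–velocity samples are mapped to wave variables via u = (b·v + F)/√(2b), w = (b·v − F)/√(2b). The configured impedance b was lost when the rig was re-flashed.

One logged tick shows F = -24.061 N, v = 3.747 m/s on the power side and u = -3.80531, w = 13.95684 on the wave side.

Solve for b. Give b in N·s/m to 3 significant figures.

b = 3.67 N·s/m

u + w = 10.1515;  u + w = √(2b)·v, so √(2b) = 10.1515/3.747 = 2.7092.
b = (√(2b))²/2 = 7.3400/2 = 3.6700.
(Check via u − w = 2F/√(2b): u − w = -17.7621, 2F/√(2b) = -17.7622.)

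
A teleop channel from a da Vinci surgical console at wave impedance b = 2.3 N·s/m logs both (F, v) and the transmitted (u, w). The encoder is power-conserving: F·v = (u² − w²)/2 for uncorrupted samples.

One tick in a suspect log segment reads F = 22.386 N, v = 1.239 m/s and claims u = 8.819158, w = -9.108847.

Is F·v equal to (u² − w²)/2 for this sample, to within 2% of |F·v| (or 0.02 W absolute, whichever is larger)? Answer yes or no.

F·v = 22.386×1.239 = 27.736254 W.
(u² − w²)/2 = (77.777548 − 82.971094)/2 = -2.596773 W.
|Δ| = 30.333027;  2% of max(1, |F·v|) = 0.554725.

no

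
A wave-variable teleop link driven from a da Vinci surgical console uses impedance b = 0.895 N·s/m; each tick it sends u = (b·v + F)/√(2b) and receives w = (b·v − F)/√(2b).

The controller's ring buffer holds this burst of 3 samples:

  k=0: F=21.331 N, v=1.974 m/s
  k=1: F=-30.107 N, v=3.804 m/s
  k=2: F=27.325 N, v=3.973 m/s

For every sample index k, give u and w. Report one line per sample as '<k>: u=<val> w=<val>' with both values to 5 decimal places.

0: u=17.26405 w=-14.62302
1: u=-19.95833 w=25.04773
2: u=23.08142 w=-17.76591

k=0: b·v=0.895×1.974=1.76673; √(2b)=1.33791; u=(1.76673+21.331)/1.33791=17.26405, w=(1.76673−21.331)/1.33791=-14.62302
k=1: b·v=0.895×3.804=3.40458; √(2b)=1.33791; u=(3.40458+(-30.107))/1.33791=-19.95833, w=(3.40458−(-30.107))/1.33791=25.04773
k=2: b·v=0.895×3.973=3.55584; √(2b)=1.33791; u=(3.55584+27.325)/1.33791=23.08142, w=(3.55584−27.325)/1.33791=-17.76591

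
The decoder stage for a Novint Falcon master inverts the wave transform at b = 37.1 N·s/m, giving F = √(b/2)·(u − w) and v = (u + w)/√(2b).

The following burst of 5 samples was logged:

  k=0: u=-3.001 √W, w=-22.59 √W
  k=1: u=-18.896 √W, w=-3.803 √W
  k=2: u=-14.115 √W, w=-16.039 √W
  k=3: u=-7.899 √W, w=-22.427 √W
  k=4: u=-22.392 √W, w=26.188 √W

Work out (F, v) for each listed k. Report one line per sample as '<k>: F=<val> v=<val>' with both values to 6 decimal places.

k=0: u−w=19.589000, u+w=-25.591000; √(b/2)=4.306971, √(2b)=8.613942; F=4.306971×19.589=84.369257, v=-25.591000/8.613942=-2.970881
k=1: u−w=-15.093000, u+w=-22.699000; √(b/2)=4.306971, √(2b)=8.613942; F=4.306971×(-15.093)=-65.005115, v=-22.699000/8.613942=-2.635147
k=2: u−w=1.924000, u+w=-30.154000; √(b/2)=4.306971, √(2b)=8.613942; F=4.306971×1.924=8.286612, v=-30.154000/8.613942=-3.500604
k=3: u−w=14.528000, u+w=-30.326000; √(b/2)=4.306971, √(2b)=8.613942; F=4.306971×14.528=62.571676, v=-30.326000/8.613942=-3.520572
k=4: u−w=-48.580000, u+w=3.796000; √(b/2)=4.306971, √(2b)=8.613942; F=4.306971×(-48.58)=-209.232656, v=3.796000/8.613942=0.440681

0: F=84.369257 v=-2.970881
1: F=-65.005115 v=-2.635147
2: F=8.286612 v=-3.500604
3: F=62.571676 v=-3.520572
4: F=-209.232656 v=0.440681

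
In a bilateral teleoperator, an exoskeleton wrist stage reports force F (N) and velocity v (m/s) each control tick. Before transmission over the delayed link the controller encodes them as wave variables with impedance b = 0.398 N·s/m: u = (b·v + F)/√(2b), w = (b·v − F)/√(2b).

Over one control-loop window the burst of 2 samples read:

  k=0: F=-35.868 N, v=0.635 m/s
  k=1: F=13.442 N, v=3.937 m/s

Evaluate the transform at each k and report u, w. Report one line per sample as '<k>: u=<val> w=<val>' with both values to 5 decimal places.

k=0: b·v=0.398×0.635=0.25273; √(2b)=0.89219; u=(0.25273+(-35.868))/0.89219=-39.91900, w=(0.25273−(-35.868))/0.89219=40.48554
k=1: b·v=0.398×3.937=1.56693; √(2b)=0.89219; u=(1.56693+13.442)/0.89219=16.82260, w=(1.56693−13.442)/0.89219=-13.31005

0: u=-39.91900 w=40.48554
1: u=16.82260 w=-13.31005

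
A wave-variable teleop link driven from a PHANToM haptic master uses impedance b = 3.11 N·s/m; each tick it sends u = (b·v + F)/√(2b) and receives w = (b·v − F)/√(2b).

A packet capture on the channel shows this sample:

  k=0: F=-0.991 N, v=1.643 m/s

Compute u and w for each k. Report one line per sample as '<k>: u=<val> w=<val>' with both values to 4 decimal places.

k=0: b·v=3.11×1.643=5.1097; √(2b)=2.4940; u=(5.1097+(-0.991))/2.4940=1.6515, w=(5.1097−(-0.991))/2.4940=2.4462

0: u=1.6515 w=2.4462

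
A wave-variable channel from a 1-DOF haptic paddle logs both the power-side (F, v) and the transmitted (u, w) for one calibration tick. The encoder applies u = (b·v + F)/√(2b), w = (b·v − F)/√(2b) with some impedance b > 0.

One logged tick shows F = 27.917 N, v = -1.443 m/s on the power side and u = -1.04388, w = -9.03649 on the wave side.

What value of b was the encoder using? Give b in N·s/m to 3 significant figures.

u + w = -10.08037;  u + w = √(2b)·v, so √(2b) = -10.08037/(-1.443) = 6.98570.
b = (√(2b))²/2 = 48.80005/2 = 24.40003.
(Check via u − w = 2F/√(2b): u − w = 7.99261, 2F/√(2b) = 7.99261.)

b = 24.4 N·s/m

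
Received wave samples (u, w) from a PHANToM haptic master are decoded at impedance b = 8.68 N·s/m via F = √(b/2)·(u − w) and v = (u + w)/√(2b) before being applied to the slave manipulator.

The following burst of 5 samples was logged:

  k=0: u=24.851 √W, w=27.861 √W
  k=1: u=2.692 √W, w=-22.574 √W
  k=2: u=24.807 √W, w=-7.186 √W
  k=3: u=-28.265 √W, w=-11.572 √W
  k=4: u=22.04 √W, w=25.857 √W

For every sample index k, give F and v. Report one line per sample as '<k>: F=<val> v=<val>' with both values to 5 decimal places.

k=0: u−w=-3.01000, u+w=52.71200; √(b/2)=2.08327, √(2b)=4.16653; F=2.08327×(-3.01)=-6.27063, v=52.71200/4.16653=12.65128
k=1: u−w=25.26600, u+w=-19.88200; √(b/2)=2.08327, √(2b)=4.16653; F=2.08327×25.266=52.63582, v=-19.88200/4.16653=-4.77183
k=2: u−w=31.99300, u+w=17.62100; √(b/2)=2.08327, √(2b)=4.16653; F=2.08327×31.993=66.64995, v=17.62100/4.16653=4.22918
k=3: u−w=-16.69300, u+w=-39.83700; √(b/2)=2.08327, √(2b)=4.16653; F=2.08327×(-16.693)=-34.77597, v=-39.83700/4.16653=-9.56119
k=4: u−w=-3.81700, u+w=47.89700; √(b/2)=2.08327, √(2b)=4.16653; F=2.08327×(-3.817)=-7.95183, v=47.89700/4.16653=11.49565

0: F=-6.27063 v=12.65128
1: F=52.63582 v=-4.77183
2: F=66.64995 v=4.22918
3: F=-34.77597 v=-9.56119
4: F=-7.95183 v=11.49565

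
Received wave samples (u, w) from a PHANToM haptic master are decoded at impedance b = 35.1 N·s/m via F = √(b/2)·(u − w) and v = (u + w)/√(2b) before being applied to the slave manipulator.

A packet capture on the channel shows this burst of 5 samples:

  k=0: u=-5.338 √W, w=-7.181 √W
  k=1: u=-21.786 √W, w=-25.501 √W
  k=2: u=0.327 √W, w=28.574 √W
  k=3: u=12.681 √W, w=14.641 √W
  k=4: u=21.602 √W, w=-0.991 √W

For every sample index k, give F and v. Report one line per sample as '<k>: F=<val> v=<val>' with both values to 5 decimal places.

0: F=7.72083 v=-1.49417
1: F=15.56315 v=-5.64382
2: F=-118.33437 v=3.44941
3: F=-8.21097 v=3.26095
4: F=94.64822 v=2.45997

k=0: u−w=1.84300, u+w=-12.51900; √(b/2)=4.18927, √(2b)=8.37854; F=4.18927×1.843=7.72083, v=-12.51900/8.37854=-1.49417
k=1: u−w=3.71500, u+w=-47.28700; √(b/2)=4.18927, √(2b)=8.37854; F=4.18927×3.715=15.56315, v=-47.28700/8.37854=-5.64382
k=2: u−w=-28.24700, u+w=28.90100; √(b/2)=4.18927, √(2b)=8.37854; F=4.18927×(-28.247)=-118.33437, v=28.90100/8.37854=3.44941
k=3: u−w=-1.96000, u+w=27.32200; √(b/2)=4.18927, √(2b)=8.37854; F=4.18927×(-1.96)=-8.21097, v=27.32200/8.37854=3.26095
k=4: u−w=22.59300, u+w=20.61100; √(b/2)=4.18927, √(2b)=8.37854; F=4.18927×22.593=94.64822, v=20.61100/8.37854=2.45997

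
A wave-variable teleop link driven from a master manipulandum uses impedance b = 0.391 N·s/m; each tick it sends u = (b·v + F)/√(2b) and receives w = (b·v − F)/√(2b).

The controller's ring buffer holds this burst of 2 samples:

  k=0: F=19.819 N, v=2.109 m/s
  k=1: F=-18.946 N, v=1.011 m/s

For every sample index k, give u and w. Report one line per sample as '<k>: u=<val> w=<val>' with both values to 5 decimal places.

k=0: b·v=0.391×2.109=0.82462; √(2b)=0.88431; u=(0.82462+19.819)/0.88431=23.34439, w=(0.82462−19.819)/0.88431=-21.47938
k=1: b·v=0.391×1.011=0.39530; √(2b)=0.88431; u=(0.39530+(-18.946))/0.88431=-20.97765, w=(0.39530−(-18.946))/0.88431=21.87169

0: u=23.34439 w=-21.47938
1: u=-20.97765 w=21.87169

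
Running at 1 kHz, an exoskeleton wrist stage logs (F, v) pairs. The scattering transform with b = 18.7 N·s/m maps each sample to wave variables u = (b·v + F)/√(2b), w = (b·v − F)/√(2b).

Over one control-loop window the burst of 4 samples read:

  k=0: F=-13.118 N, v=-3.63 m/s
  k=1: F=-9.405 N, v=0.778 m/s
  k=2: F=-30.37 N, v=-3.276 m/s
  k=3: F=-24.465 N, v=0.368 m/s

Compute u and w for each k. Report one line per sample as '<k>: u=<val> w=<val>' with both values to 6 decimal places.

k=0: b·v=18.7×(-3.63)=-67.881000; √(2b)=6.115554; u=(-67.881000+(-13.118))/6.115554=-13.244753, w=(-67.881000−(-13.118))/6.115554=-8.954708
k=1: b·v=18.7×0.778=14.548600; √(2b)=6.115554; u=(14.548600+(-9.405))/6.115554=0.841069, w=(14.548600−(-9.405))/6.115554=3.916832
k=2: b·v=18.7×(-3.276)=-61.261200; √(2b)=6.115554; u=(-61.261200+(-30.37))/6.115554=-14.983303, w=(-61.261200−(-30.37))/6.115554=-5.051251
k=3: b·v=18.7×0.368=6.881600; √(2b)=6.115554; u=(6.881600+(-24.465))/6.115554=-2.875193, w=(6.881600−(-24.465))/6.115554=5.125717

0: u=-13.244753 w=-8.954708
1: u=0.841069 w=3.916832
2: u=-14.983303 w=-5.051251
3: u=-2.875193 w=5.125717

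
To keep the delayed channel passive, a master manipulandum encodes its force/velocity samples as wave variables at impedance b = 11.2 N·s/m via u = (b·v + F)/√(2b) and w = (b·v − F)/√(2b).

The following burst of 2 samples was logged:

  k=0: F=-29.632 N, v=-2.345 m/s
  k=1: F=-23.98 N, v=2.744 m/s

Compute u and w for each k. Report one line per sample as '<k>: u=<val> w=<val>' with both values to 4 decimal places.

0: u=-11.8102 w=0.7116
1: u=1.4268 w=11.5602

k=0: b·v=11.2×(-2.345)=-26.2640; √(2b)=4.7329; u=(-26.2640+(-29.632))/4.7329=-11.8102, w=(-26.2640−(-29.632))/4.7329=0.7116
k=1: b·v=11.2×2.744=30.7328; √(2b)=4.7329; u=(30.7328+(-23.98))/4.7329=1.4268, w=(30.7328−(-23.98))/4.7329=11.5602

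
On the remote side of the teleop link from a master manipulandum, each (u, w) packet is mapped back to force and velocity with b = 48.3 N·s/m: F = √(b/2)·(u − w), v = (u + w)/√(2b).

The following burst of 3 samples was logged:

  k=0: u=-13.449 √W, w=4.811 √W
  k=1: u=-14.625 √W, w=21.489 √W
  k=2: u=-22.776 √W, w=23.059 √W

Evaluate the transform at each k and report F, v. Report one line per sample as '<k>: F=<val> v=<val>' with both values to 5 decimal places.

k=0: u−w=-18.26000, u+w=-8.63800; √(b/2)=4.91426, √(2b)=9.82853; F=4.91426×(-18.26)=-89.73448, v=-8.63800/9.82853=-0.87887
k=1: u−w=-36.11400, u+w=6.86400; √(b/2)=4.91426, √(2b)=9.82853; F=4.91426×(-36.114)=-177.47376, v=6.86400/9.82853=0.69838
k=2: u−w=-45.83500, u+w=0.28300; √(b/2)=4.91426, √(2b)=9.82853; F=4.91426×(-45.835)=-225.24533, v=0.28300/9.82853=0.02879

0: F=-89.73448 v=-0.87887
1: F=-177.47376 v=0.69838
2: F=-225.24533 v=0.02879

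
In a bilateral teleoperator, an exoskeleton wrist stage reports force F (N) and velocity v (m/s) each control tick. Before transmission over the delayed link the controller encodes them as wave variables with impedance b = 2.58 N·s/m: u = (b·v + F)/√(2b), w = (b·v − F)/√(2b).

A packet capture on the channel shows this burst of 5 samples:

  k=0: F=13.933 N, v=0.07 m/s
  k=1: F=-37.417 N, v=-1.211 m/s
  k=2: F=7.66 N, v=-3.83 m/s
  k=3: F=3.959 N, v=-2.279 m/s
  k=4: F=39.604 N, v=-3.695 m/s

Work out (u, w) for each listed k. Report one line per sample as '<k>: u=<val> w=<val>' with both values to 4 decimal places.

k=0: b·v=2.58×0.07=0.1806; √(2b)=2.2716; u=(0.1806+13.933)/2.2716=6.2132, w=(0.1806−13.933)/2.2716=-6.0542
k=1: b·v=2.58×(-1.211)=-3.1244; √(2b)=2.2716; u=(-3.1244+(-37.417))/2.2716=-17.8473, w=(-3.1244−(-37.417))/2.2716=15.0965
k=2: b·v=2.58×(-3.83)=-9.8814; √(2b)=2.2716; u=(-9.8814+7.66)/2.2716=-0.9779, w=(-9.8814−7.66)/2.2716=-7.7222
k=3: b·v=2.58×(-2.279)=-5.8798; √(2b)=2.2716; u=(-5.8798+3.959)/2.2716=-0.8456, w=(-5.8798−3.959)/2.2716=-4.3313
k=4: b·v=2.58×(-3.695)=-9.5331; √(2b)=2.2716; u=(-9.5331+39.604)/2.2716=13.2380, w=(-9.5331−39.604)/2.2716=-21.6314

0: u=6.2132 w=-6.0542
1: u=-17.8473 w=15.0965
2: u=-0.9779 w=-7.7222
3: u=-0.8456 w=-4.3313
4: u=13.2380 w=-21.6314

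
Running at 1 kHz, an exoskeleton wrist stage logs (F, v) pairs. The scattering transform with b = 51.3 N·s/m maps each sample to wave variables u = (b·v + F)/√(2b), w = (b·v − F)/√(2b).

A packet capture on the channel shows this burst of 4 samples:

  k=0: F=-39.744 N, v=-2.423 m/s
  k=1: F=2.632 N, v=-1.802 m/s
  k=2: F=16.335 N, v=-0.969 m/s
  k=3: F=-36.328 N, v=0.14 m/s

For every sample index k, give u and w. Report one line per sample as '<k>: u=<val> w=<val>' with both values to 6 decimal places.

0: u=-16.195203 w=-8.347765
1: u=-8.866535 w=-9.386222
2: u=-3.294911 w=-6.520251
3: u=-2.877433 w=4.295517

k=0: b·v=51.3×(-2.423)=-124.299900; √(2b)=10.129166; u=(-124.299900+(-39.744))/10.129166=-16.195203, w=(-124.299900−(-39.744))/10.129166=-8.347765
k=1: b·v=51.3×(-1.802)=-92.442600; √(2b)=10.129166; u=(-92.442600+2.632)/10.129166=-8.866535, w=(-92.442600−2.632)/10.129166=-9.386222
k=2: b·v=51.3×(-0.969)=-49.709700; √(2b)=10.129166; u=(-49.709700+16.335)/10.129166=-3.294911, w=(-49.709700−16.335)/10.129166=-6.520251
k=3: b·v=51.3×0.14=7.182000; √(2b)=10.129166; u=(7.182000+(-36.328))/10.129166=-2.877433, w=(7.182000−(-36.328))/10.129166=4.295517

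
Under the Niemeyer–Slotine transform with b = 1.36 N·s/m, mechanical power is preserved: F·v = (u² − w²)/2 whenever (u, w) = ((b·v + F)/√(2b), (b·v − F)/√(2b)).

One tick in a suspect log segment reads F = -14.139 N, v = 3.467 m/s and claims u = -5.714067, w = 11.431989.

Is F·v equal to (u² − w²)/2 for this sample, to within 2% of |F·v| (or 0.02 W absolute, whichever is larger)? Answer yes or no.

F·v = (-14.139)×3.467 = -49.019913 W.
(u² − w²)/2 = (32.650562 − 130.690372)/2 = -49.019905 W.
|Δ| = 0.000008;  2% of max(1, |F·v|) = 0.980398.

yes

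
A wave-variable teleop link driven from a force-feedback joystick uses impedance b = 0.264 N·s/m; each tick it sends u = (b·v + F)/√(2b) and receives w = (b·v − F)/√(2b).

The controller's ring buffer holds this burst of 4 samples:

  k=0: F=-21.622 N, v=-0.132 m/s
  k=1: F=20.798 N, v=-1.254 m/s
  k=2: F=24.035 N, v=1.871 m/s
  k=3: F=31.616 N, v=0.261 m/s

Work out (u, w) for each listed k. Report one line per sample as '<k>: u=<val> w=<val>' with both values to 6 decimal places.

0: u=-29.804256 w=29.708340
1: u=28.166705 w=-29.077906
2: u=33.756848 w=-32.397312
3: u=43.604914 w=-43.415262

k=0: b·v=0.264×(-0.132)=-0.034848; √(2b)=0.726636; u=(-0.034848+(-21.622))/0.726636=-29.804256, w=(-0.034848−(-21.622))/0.726636=29.708340
k=1: b·v=0.264×(-1.254)=-0.331056; √(2b)=0.726636; u=(-0.331056+20.798)/0.726636=28.166705, w=(-0.331056−20.798)/0.726636=-29.077906
k=2: b·v=0.264×1.871=0.493944; √(2b)=0.726636; u=(0.493944+24.035)/0.726636=33.756848, w=(0.493944−24.035)/0.726636=-32.397312
k=3: b·v=0.264×0.261=0.068904; √(2b)=0.726636; u=(0.068904+31.616)/0.726636=43.604914, w=(0.068904−31.616)/0.726636=-43.415262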